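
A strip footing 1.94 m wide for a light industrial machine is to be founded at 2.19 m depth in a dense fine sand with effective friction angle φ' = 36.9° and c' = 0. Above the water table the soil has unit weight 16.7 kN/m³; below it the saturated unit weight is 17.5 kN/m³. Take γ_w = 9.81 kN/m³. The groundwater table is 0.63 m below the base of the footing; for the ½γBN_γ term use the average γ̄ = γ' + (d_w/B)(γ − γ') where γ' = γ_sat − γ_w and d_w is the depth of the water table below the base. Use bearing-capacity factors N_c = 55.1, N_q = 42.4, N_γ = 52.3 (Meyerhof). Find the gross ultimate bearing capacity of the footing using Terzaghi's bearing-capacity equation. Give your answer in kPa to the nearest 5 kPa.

Effective surcharge at the founding depth q = γ·D_f = 16.7 × 2.19 = 36.573 kPa.
With d_w = 0.63 m < B, γ̄ = 7.69 + (0.63/1.94) × (16.7 − 7.69) = 10.616 kN/m³.
q_ult = q·N_q + 0.5·γ·B·N_γ
     = 36.573 × 42.4 + 0.5 × 10.616 × 1.94 × 52.3
     = 1550.7 + 538.56 = 2089.3 kPa.

q_ult ≈ 2090 kPa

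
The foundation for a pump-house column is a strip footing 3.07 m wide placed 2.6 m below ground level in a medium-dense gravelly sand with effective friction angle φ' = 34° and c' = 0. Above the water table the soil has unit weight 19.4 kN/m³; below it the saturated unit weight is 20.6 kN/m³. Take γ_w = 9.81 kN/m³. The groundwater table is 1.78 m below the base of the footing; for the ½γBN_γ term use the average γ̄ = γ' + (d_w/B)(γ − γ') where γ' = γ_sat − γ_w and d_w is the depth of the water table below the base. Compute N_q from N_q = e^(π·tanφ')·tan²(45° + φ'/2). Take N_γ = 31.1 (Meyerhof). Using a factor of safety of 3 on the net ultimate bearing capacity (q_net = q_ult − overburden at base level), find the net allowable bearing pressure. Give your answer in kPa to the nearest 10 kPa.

N_q = e^(π·tan34°)·tan²(62°) = 29.44.
q = γ·D_f = 19.4 × 2.6 = 50.44 kPa.
γ' = 10.79 kN/m³; averaging over the depth B below the base, γ̄ = γ' + (d_w/B)(γ − γ') = 15.782 kN/m³.
q·N_q = 50.44 × 29.44 = 1484.9 kPa
0.5·γ·B·N_γ = 0.5 × 15.782 × 3.07 × 31.1 = 753.41 kPa
q_ult = 1484.9 + 753.41 = 2238.4 kPa.
q_net = 2238.4 − 50.44 = 2187.9 kPa.
q_all(net) = 2187.9 / 3 = 729.31 kPa.

q_all(net) ≈ 730 kPa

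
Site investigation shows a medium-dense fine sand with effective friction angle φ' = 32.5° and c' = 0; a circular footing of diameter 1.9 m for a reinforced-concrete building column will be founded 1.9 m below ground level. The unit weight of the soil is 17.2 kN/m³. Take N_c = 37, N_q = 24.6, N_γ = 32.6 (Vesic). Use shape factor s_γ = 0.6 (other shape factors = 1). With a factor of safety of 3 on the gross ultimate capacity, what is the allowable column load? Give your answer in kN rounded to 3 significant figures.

P_all ≈ 1060 kN

Effective surcharge at the founding depth q = γ·D_f = 17.2 × 1.9 = 32.68 kPa.
q_ult = q·N_q + 0.5·γ·B·N_γ·s_γ
     = 32.68 × 24.6 + 0.5 × 17.2 × 1.9 × 32.6 × 0.6
     = 803.93 + 319.61 = 1123.5 kPa.
Gross allowable pressure q_all = 1123.5 / 3 = 374.51 kPa.
Footing area = 2.8353 m², so allowable column load = 374.51 × 2.8353 = 1061.9 kN.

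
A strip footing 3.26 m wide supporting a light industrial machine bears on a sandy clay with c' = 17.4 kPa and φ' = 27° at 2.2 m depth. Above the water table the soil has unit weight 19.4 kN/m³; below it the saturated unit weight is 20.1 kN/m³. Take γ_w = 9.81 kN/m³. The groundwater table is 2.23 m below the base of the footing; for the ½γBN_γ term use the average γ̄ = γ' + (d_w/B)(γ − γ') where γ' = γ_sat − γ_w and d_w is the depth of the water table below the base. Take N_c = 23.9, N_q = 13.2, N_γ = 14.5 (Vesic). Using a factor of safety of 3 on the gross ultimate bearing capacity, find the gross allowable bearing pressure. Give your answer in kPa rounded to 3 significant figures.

q_all ≈ 457 kPa

q = γ·D_f = 19.4 × 2.2 = 42.68 kPa.
γ' = 10.29 kN/m³; averaging over the depth B below the base, γ̄ = γ' + (d_w/B)(γ − γ') = 16.522 kN/m³.
c·N_c = 17.4 × 23.9 = 415.86 kPa
q·N_q = 42.68 × 13.2 = 563.38 kPa
0.5·γ·B·N_γ = 0.5 × 16.522 × 3.26 × 14.5 = 390.49 kPa
q_ult = 415.86 + 563.38 + 390.49 = 1369.7 kPa.
q_all = 1369.7 / 3 = 456.58 kPa.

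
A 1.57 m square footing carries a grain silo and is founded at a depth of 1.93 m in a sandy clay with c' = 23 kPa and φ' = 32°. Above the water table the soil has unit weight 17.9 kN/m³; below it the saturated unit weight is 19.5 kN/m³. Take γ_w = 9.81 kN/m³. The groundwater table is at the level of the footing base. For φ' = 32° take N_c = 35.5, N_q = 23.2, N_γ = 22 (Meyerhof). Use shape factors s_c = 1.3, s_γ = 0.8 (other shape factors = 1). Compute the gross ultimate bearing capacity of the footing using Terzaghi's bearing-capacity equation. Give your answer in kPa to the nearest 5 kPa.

q = γ·D_f = 17.9 × 1.93 = 34.547 kPa.
For the ½γBN_γ term take γ' = 19.5 − 9.81 = 9.69 kN/m³ (soil below base is submerged).
c·N_c·s_c = 23 × 35.5 × 1.3 = 1061.5 kPa
q·N_q = 34.547 × 23.2 = 801.49 kPa
0.5·γ·B·N_γ·s_γ = 0.5 × 9.69 × 1.57 × 22 × 0.8 = 133.88 kPa
q_ult = 1061.5 + 801.49 + 133.88 = 1996.8 kPa.

q_ult ≈ 1995 kPa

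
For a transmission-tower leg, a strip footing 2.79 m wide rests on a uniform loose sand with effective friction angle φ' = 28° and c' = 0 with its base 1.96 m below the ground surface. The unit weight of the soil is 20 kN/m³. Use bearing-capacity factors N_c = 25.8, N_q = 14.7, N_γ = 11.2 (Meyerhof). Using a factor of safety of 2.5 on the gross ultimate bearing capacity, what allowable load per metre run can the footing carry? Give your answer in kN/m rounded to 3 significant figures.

Effective surcharge at the founding depth q = γ·D_f = 20 × 1.96 = 39.2 kPa.
q_ult = q·N_q + 0.5·γ·B·N_γ
     = 39.2 × 14.7 + 0.5 × 20 × 2.79 × 11.2
     = 576.24 + 312.48 = 888.72 kPa.
Gross allowable pressure q_all = 888.72 / 2.5 = 355.49 kPa.
Allowable wall load = q_all × B = 355.49 × 2.79 = 991.81 kN per metre run.

≈ 992 kN/m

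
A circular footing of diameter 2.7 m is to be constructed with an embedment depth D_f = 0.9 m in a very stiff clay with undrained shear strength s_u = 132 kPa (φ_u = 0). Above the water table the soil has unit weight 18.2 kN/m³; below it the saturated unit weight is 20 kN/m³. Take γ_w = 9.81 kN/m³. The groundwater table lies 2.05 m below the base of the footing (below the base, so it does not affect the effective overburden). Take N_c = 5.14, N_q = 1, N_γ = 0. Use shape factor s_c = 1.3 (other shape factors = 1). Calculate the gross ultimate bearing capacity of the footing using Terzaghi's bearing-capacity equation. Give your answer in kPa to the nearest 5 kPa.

q_ult ≈ 900 kPa

Effective surcharge at the founding depth q = γ·D_f = 18.2 × 0.9 = 16.38 kPa.
q_ult = c·N_c·s_c + q·N_q
     = 132 × 5.14 × 1.3 + 16.38 × 1
     = 882.02 + 16.38 = 898.4 kPa.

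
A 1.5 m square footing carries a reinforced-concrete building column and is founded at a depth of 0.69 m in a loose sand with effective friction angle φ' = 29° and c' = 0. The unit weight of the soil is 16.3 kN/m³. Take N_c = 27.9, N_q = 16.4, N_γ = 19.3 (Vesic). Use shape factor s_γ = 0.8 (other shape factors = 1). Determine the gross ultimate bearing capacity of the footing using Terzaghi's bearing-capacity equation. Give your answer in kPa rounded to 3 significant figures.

q_ult ≈ 373 kPa

Effective surcharge at the founding depth q = γ·D_f = 16.3 × 0.69 = 11.247 kPa.
q_ult = q·N_q + 0.5·γ·B·N_γ·s_γ
     = 11.247 × 16.4 + 0.5 × 16.3 × 1.5 × 19.3 × 0.8
     = 184.45 + 188.75 = 373.2 kPa.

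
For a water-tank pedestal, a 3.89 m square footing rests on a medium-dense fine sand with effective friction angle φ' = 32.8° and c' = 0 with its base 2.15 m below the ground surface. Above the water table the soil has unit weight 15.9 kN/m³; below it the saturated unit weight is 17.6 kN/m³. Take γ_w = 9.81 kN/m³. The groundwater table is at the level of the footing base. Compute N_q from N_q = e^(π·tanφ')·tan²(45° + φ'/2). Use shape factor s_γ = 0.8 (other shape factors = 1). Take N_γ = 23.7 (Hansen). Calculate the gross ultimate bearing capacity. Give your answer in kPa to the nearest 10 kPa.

tan32.8° = 0.6445, so N_q = e^(π×0.6445)·tan²(61.4°) = 7.573 × 3.364 = 25.48.
Effective surcharge at the founding depth q = γ·D_f = 15.9 × 2.15 = 34.185 kPa.
The water table coincides with the base, so in the self-weight term γ → γ' = 7.79 kN/m³.
q_ult = q·N_q + 0.5·γ·B·N_γ·s_γ
     = 34.185 × 25.477 + 0.5 × 7.79 × 3.89 × 23.7 × 0.8
     = 870.92 + 287.27 = 1158.2 kPa.

q_ult ≈ 1160 kPa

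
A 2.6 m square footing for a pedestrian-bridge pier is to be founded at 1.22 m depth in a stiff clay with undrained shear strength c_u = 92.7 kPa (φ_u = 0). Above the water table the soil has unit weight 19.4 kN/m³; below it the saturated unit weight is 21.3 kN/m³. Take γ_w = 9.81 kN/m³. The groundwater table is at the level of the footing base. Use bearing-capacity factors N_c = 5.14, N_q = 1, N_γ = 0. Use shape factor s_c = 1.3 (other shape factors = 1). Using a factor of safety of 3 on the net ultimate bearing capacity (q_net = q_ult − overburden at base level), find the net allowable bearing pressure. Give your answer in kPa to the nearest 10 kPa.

q = γ·D_f = 19.4 × 1.22 = 23.668 kPa.
c·N_c·s_c = 92.7 × 5.14 × 1.3 = 619.42 kPa
q·N_q = 23.668 × 1 = 23.668 kPa
q_ult = 619.42 + 23.668 = 643.09 kPa.
q_net = 643.09 − 23.668 = 619.42 kPa.
q_all(net) = 619.42 / 3 = 206.47 kPa.

q_all(net) ≈ 210 kPa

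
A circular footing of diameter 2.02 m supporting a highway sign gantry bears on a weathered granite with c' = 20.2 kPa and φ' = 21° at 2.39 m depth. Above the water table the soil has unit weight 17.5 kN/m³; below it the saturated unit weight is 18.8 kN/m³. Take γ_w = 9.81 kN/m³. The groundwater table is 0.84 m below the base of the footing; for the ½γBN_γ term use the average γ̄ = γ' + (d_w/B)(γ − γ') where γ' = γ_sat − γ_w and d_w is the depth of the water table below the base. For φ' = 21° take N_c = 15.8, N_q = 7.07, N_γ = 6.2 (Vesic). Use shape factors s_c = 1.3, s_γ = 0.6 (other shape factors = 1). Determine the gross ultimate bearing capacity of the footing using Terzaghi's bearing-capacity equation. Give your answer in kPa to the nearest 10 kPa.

Overburden at base level: q = 17.5 × 2.39 = 41.825 kPa.
The water table is 0.84 m below the base (< B = 2.02 m), so the ½γBN_γ term uses γ̄ = γ' + (d_w/B)(γ − γ') = 8.99 + (0.84/2.02)(17.5 − 8.99) = 12.529 kN/m³.
Cohesion term c·N_c·s_c = 20.2 × 15.8 × 1.3 = 414.91 kPa; surcharge term q·N_q = 41.825 × 7.07 = 295.7 kPa; self-weight term 0.5·γ·B·N_γ·s_γ = 0.5 × 12.529 × 2.02 × 6.2 × 0.6 = 47.073 kPa.
q_ult = 414.91 + 295.7 + 47.073 = 757.68 kPa.

q_ult ≈ 760 kPa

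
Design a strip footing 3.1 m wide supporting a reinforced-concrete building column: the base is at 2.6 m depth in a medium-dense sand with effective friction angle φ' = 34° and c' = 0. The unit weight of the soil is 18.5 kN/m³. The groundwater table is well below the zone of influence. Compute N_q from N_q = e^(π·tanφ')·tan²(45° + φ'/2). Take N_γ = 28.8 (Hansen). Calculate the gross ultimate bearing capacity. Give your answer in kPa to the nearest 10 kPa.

q_ult ≈ 2240 kPa

tan34° = 0.6745, so N_q = e^(π×0.6745)·tan²(62°) = 8.323 × 3.537 = 29.44.
Effective surcharge at the founding depth q = γ·D_f = 18.5 × 2.6 = 48.1 kPa.
q_ult = q·N_q + 0.5·γ·B·N_γ
     = 48.1 × 29.44 + 0.5 × 18.5 × 3.1 × 28.8
     = 1416.1 + 825.84 = 2241.9 kPa.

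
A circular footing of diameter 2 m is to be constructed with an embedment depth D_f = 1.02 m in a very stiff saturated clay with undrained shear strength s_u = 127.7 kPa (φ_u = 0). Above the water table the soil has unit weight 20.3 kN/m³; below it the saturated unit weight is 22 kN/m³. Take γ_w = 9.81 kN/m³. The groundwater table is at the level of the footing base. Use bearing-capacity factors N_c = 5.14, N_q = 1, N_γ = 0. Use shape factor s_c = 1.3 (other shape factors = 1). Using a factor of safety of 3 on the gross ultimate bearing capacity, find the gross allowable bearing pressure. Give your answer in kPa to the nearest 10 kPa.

q_all ≈ 290 kPa

q = γ·D_f = 20.3 × 1.02 = 20.706 kPa.
c·N_c·s_c = 127.7 × 5.14 × 1.3 = 853.29 kPa
q·N_q = 20.706 × 1 = 20.706 kPa
q_ult = 853.29 + 20.706 = 874 kPa.
q_all = 874 / 3 = 291.33 kPa.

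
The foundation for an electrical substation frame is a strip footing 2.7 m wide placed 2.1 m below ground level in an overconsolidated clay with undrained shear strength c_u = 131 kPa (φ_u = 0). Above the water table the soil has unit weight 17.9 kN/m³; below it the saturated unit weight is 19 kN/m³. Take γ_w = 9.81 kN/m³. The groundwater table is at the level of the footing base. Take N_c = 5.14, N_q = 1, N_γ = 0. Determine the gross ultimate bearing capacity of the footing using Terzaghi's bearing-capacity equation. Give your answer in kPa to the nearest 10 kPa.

q_ult ≈ 710 kPa

Effective surcharge at the founding depth q = γ·D_f = 17.9 × 2.1 = 37.59 kPa.
q_ult = c·N_c + q·N_q
     = 131 × 5.14 + 37.59 × 1
     = 673.34 + 37.59 = 710.93 kPa.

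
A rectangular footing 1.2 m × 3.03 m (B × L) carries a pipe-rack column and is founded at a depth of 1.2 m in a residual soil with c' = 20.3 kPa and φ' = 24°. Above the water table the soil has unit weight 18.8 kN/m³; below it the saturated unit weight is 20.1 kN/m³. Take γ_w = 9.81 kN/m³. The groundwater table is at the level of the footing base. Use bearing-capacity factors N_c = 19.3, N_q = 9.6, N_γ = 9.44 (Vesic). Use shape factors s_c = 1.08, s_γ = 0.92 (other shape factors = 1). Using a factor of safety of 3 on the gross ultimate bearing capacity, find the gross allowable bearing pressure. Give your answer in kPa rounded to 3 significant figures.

q_all ≈ 231 kPa

q = γ·D_f = 18.8 × 1.2 = 22.56 kPa.
For the ½γBN_γ term take γ' = 20.1 − 9.81 = 10.29 kN/m³ (soil below base is submerged).
c·N_c·s_c = 20.3 × 19.3 × 1.08 = 423.13 kPa
q·N_q = 22.56 × 9.6 = 216.58 kPa
0.5·γ·B·N_γ·s_γ = 0.5 × 10.29 × 1.2 × 9.44 × 0.92 = 53.62 kPa
q_ult = 423.13 + 216.58 + 53.62 = 693.33 kPa.
q_all = 693.33 / 3 = 231.11 kPa.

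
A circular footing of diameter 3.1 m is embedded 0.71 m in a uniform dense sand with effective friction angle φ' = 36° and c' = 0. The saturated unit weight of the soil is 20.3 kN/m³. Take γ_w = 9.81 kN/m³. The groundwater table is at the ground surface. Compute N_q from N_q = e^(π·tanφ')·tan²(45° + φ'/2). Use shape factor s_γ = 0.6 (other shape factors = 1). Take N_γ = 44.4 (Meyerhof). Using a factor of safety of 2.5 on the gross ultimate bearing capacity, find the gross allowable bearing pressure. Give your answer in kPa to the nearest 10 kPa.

q_all ≈ 290 kPa

N_q = e^(π·tan36°)·tan²(63°) = 37.75.
γ' = 20.3 − 9.81 = 10.49 kN/m³ (submerged throughout). q = 10.49 × 0.71 = 7.4479 kPa; the same γ' applies in the ½γBN_γ term.
q·N_q = 7.4479 × 37.752 = 281.18 kPa
0.5·γ·B·N_γ·s_γ = 0.5 × 10.49 × 3.1 × 44.4 × 0.6 = 433.15 kPa
q_ult = 281.18 + 433.15 = 714.33 kPa.
q_all = 714.33 / 2.5 = 285.73 kPa.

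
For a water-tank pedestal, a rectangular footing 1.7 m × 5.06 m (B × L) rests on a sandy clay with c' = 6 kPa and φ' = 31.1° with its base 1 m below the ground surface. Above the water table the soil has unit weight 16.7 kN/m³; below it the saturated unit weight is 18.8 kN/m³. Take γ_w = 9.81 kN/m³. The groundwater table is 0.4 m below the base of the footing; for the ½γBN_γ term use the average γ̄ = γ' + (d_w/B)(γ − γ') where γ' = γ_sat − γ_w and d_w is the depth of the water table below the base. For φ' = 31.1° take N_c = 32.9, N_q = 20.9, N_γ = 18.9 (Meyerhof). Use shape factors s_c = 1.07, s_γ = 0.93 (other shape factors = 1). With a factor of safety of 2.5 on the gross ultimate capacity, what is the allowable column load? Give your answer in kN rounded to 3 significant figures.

q = γ·D_f = 16.7 × 1 = 16.7 kPa.
γ' = 8.99 kN/m³; averaging over the depth B below the base, γ̄ = γ' + (d_w/B)(γ − γ') = 10.804 kN/m³.
c·N_c·s_c = 6 × 32.9 × 1.07 = 211.22 kPa
q·N_q = 16.7 × 20.9 = 349.03 kPa
0.5·γ·B·N_γ·s_γ = 0.5 × 10.804 × 1.7 × 18.9 × 0.93 = 161.42 kPa
q_ult = 211.22 + 349.03 + 161.42 = 721.67 kPa.
Gross allowable pressure q_all = 721.67 / 2.5 = 288.67 kPa.
Footing area = 8.602 m², so allowable column load = 288.67 × 8.602 = 2483.1 kN.

P_all ≈ 2480 kN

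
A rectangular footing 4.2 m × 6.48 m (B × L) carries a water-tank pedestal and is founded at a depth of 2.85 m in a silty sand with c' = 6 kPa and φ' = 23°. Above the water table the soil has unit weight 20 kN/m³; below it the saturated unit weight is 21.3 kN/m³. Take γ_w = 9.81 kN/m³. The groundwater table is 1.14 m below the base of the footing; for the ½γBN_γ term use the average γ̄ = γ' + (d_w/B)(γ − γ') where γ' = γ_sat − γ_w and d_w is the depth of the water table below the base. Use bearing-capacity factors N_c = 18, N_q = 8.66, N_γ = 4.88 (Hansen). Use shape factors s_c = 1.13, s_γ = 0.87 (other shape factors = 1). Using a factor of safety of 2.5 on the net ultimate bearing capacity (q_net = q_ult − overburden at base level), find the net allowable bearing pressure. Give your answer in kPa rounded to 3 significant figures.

q = γ·D_f = 20 × 2.85 = 57 kPa.
γ' = 11.49 kN/m³; averaging over the depth B below the base, γ̄ = γ' + (d_w/B)(γ − γ') = 13.8 kN/m³.
c·N_c·s_c = 6 × 18 × 1.13 = 122.04 kPa
q·N_q = 57 × 8.66 = 493.62 kPa
0.5·γ·B·N_γ·s_γ = 0.5 × 13.8 × 4.2 × 4.88 × 0.87 = 123.04 kPa
q_ult = 122.04 + 493.62 + 123.04 = 738.7 kPa.
q_net = 738.7 − 57 = 681.7 kPa.
q_all(net) = 681.7 / 2.5 = 272.68 kPa.

q_all(net) ≈ 273 kPa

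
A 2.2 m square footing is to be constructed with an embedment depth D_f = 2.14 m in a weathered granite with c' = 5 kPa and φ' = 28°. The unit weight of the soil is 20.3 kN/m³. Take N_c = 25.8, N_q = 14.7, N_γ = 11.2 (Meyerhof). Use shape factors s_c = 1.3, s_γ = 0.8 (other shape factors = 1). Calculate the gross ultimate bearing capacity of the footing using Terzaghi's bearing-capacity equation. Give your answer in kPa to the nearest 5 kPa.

Effective surcharge at the founding depth q = γ·D_f = 20.3 × 2.14 = 43.442 kPa.
q_ult = c·N_c·s_c + q·N_q + 0.5·γ·B·N_γ·s_γ
     = 5 × 25.8 × 1.3 + 43.442 × 14.7 + 0.5 × 20.3 × 2.2 × 11.2 × 0.8
     = 167.7 + 638.6 + 200.08 = 1006.4 kPa.

q_ult ≈ 1005 kPa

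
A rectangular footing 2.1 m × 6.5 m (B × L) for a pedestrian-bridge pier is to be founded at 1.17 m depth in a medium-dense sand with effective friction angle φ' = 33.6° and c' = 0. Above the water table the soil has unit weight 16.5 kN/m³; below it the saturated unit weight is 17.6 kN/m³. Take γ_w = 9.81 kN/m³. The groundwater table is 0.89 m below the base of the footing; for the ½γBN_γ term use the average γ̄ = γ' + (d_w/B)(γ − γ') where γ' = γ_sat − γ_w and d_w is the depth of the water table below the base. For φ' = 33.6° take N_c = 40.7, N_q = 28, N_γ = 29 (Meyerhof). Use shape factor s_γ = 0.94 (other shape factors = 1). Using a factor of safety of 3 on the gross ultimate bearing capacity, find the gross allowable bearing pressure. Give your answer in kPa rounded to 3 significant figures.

q_all ≈ 290 kPa

Overburden at base level: q = 16.5 × 1.17 = 19.305 kPa.
The water table is 0.89 m below the base (< B = 2.1 m), so the ½γBN_γ term uses γ̄ = γ' + (d_w/B)(γ − γ') = 7.79 + (0.89/2.1)(16.5 − 7.79) = 11.481 kN/m³.
Surcharge term q·N_q = 19.305 × 28 = 540.54 kPa; self-weight term 0.5·γ·B·N_γ·s_γ = 0.5 × 11.481 × 2.1 × 29 × 0.94 = 328.63 kPa.
q_ult = 540.54 + 328.63 = 869.17 kPa.
q_all = 869.17 / 3 = 289.72 kPa.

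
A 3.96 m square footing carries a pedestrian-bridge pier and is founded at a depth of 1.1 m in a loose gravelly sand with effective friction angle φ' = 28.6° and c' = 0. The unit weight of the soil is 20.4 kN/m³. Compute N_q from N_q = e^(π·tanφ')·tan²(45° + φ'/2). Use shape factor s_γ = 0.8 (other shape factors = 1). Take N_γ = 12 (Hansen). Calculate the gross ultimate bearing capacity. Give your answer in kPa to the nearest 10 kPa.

q_ult ≈ 740 kPa

tan28.6° = 0.5452, so N_q = e^(π×0.5452)·tan²(59.3°) = 5.545 × 2.837 = 15.73.
q = γ·D_f = 20.4 × 1.1 = 22.44 kPa.
q·N_q = 22.44 × 15.728 = 352.93 kPa
0.5·γ·B·N_γ·s_γ = 0.5 × 20.4 × 3.96 × 12 × 0.8 = 387.76 kPa
q_ult = 352.93 + 387.76 = 740.69 kPa.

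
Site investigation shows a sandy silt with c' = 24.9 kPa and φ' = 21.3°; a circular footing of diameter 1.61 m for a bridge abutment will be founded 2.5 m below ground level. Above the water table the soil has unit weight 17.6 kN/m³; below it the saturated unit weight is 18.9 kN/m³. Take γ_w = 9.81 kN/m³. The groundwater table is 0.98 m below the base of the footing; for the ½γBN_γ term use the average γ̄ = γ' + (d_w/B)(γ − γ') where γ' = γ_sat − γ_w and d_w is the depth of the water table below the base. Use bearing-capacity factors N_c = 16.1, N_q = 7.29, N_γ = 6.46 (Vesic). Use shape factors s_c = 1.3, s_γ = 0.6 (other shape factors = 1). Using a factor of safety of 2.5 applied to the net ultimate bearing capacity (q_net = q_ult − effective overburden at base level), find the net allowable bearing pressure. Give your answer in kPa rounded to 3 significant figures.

Effective surcharge at the founding depth q = γ·D_f = 17.6 × 2.5 = 44 kPa.
With d_w = 0.98 m < B, γ̄ = 9.09 + (0.98/1.61) × (17.6 − 9.09) = 14.27 kN/m³.
q_ult = c·N_c·s_c + q·N_q + 0.5·γ·B·N_γ·s_γ
     = 24.9 × 16.1 × 1.3 + 44 × 7.29 + 0.5 × 14.27 × 1.61 × 6.46 × 0.6
     = 521.16 + 320.76 + 44.525 = 886.44 kPa.
Net ultimate: q_net = 886.44 − 44 = 842.44 kPa.
q_all(net) = 842.44 / 2.5 = 336.98 kPa.

q_all(net) ≈ 337 kPa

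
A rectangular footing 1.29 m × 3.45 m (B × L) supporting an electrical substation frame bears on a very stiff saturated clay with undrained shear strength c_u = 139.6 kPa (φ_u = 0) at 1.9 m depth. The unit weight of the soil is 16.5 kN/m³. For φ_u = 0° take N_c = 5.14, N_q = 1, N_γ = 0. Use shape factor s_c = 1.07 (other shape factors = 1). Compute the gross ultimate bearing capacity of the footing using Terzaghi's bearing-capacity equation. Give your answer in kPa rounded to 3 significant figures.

q = γ·D_f = 16.5 × 1.9 = 31.35 kPa.
c·N_c·s_c = 139.6 × 5.14 × 1.07 = 767.77 kPa
q·N_q = 31.35 × 1 = 31.35 kPa
q_ult = 767.77 + 31.35 = 799.12 kPa.

q_ult ≈ 799 kPa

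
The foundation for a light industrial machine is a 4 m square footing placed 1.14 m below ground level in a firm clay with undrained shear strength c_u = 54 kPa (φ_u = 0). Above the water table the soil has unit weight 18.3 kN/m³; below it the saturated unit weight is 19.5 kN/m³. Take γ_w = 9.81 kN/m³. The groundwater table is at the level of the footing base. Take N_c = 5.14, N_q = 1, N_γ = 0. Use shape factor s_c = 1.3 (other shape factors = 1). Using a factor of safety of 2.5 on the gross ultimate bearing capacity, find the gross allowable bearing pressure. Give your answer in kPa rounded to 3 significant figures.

Overburden at base level: q = 18.3 × 1.14 = 20.862 kPa.
Cohesion term c·N_c·s_c = 54 × 5.14 × 1.3 = 360.83 kPa; surcharge term q·N_q = 20.862 × 1 = 20.862 kPa.
q_ult = 360.83 + 20.862 = 381.69 kPa.
q_all = 381.69 / 2.5 = 152.68 kPa.

q_all ≈ 153 kPa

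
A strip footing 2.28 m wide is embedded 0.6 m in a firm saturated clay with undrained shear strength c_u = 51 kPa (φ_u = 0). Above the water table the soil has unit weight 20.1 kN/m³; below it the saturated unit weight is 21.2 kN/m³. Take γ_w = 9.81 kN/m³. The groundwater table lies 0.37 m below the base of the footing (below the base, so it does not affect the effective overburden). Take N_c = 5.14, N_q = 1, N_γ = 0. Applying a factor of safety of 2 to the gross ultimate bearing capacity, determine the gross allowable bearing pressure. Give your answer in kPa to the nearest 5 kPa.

Effective surcharge at the founding depth q = γ·D_f = 20.1 × 0.6 = 12.06 kPa.
q_ult = c·N_c + q·N_q
     = 51 × 5.14 + 12.06 × 1
     = 262.14 + 12.06 = 274.2 kPa.
q_all = q_ult / FS = 274.2 / 2 = 137.1 kPa.

q_all ≈ 135 kPa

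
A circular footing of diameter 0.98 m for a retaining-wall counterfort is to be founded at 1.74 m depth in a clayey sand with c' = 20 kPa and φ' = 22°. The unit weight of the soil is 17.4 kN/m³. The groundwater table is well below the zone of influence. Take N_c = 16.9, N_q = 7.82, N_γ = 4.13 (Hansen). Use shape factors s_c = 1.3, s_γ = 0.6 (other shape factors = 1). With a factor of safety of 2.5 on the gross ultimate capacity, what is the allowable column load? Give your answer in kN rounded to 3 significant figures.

Overburden at base level: q = 17.4 × 1.74 = 30.276 kPa.
Cohesion term c·N_c·s_c = 20 × 16.9 × 1.3 = 439.4 kPa; surcharge term q·N_q = 30.276 × 7.82 = 236.76 kPa; self-weight term 0.5·γ·B·N_γ·s_γ = 0.5 × 17.4 × 0.98 × 4.13 × 0.6 = 21.127 kPa.
q_ult = 439.4 + 236.76 + 21.127 = 697.29 kPa.
Gross allowable pressure q_all = 697.29 / 2.5 = 278.91 kPa.
Footing area = 0.7543 m², so allowable column load = 278.91 × 0.7543 = 210.39 kN.

P_all ≈ 210 kN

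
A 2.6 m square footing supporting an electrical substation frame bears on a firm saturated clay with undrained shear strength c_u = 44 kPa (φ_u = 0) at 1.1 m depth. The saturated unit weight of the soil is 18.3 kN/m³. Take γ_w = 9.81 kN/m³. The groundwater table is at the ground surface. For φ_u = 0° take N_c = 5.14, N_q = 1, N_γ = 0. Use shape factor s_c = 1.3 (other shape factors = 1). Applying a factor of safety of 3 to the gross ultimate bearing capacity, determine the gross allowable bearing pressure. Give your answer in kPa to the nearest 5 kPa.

γ' = 18.3 − 9.81 = 8.49 kN/m³ (submerged throughout). q = 8.49 × 1.1 = 9.339 kPa.
c·N_c·s_c = 44 × 5.14 × 1.3 = 294.01 kPa
q·N_q = 9.339 × 1 = 9.339 kPa
q_ult = 294.01 + 9.339 = 303.35 kPa.
q_all = q_ult / FS = 303.35 / 3 = 101.12 kPa.

q_all ≈ 100 kPa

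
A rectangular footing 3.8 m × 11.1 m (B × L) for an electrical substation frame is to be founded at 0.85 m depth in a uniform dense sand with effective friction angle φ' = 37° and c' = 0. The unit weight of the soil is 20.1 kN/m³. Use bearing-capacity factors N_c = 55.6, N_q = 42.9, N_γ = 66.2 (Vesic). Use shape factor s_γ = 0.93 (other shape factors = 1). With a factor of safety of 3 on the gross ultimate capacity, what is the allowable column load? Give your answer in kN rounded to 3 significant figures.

P_all ≈ 43400 kN

Overburden at base level: q = 20.1 × 0.85 = 17.085 kPa.
Surcharge term q·N_q = 17.085 × 42.9 = 732.95 kPa; self-weight term 0.5·γ·B·N_γ·s_γ = 0.5 × 20.1 × 3.8 × 66.2 × 0.93 = 2351.2 kPa.
q_ult = 732.95 + 2351.2 = 3084.2 kPa.
Gross allowable pressure q_all = 3084.2 / 3 = 1028.1 kPa.
Footing area = 42.18 m², so allowable column load = 1028.1 × 42.18 = 43363 kN.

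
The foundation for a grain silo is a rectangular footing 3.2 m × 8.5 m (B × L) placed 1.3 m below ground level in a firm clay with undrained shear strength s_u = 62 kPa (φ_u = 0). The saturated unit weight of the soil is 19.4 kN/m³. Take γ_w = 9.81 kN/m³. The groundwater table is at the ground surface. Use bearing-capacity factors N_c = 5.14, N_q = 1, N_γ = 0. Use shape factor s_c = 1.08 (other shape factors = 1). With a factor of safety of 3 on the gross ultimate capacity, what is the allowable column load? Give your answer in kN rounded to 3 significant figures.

P_all ≈ 3230 kN

With the water table at the surface the whole profile is submerged: γ' = 19.4 − 9.81 = 9.59 kN/m³, so q = γ'·D_f = 12.467 kPa.
q_ult = c·N_c·s_c + q·N_q
     = 62 × 5.14 × 1.08 + 12.467 × 1
     = 344.17 + 12.467 = 356.64 kPa.
Gross allowable pressure q_all = 356.64 / 3 = 118.88 kPa.
Footing area = 27.2 m², so allowable column load = 118.88 × 27.2 = 3233.5 kN.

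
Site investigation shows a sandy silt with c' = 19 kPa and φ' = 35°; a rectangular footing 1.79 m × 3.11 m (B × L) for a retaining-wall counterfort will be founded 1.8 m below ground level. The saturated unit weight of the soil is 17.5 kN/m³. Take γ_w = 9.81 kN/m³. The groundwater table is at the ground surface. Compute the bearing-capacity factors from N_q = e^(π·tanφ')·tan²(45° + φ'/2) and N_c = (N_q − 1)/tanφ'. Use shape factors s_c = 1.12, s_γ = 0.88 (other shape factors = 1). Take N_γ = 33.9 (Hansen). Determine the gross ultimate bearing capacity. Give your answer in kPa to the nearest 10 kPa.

tan35° = 0.7002, so N_q = e^(π×0.7002)·tan²(62.5°) = 9.023 × 3.69 = 33.3.
N_c = (33.3 − 1)/tan35° = 46.12.
Water table at ground surface, so effective unit weight γ' = 17.5 − 9.81 = 7.69 kN/m³ is used throughout; overburden q = 7.69 × 1.8 = 13.842 kPa; the same γ' applies in the ½γBN_γ term.
Cohesion term c·N_c·s_c = 19 × 46.124 × 1.12 = 981.51 kPa; surcharge term q·N_q = 13.842 × 33.296 = 460.88 kPa; self-weight term 0.5·γ·B·N_γ·s_γ = 0.5 × 7.69 × 1.79 × 33.9 × 0.88 = 205.32 kPa.
q_ult = 981.51 + 460.88 + 205.32 = 1647.7 kPa.

q_ult ≈ 1650 kPa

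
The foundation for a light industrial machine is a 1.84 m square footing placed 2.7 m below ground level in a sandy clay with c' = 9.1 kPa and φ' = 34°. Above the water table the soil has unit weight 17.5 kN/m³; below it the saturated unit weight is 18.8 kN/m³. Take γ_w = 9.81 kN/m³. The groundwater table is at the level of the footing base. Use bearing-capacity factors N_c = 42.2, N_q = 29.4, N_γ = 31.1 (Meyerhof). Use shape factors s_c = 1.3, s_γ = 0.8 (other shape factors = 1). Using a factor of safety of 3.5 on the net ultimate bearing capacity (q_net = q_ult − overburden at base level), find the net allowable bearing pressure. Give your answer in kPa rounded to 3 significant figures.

q_all(net) ≈ 585 kPa

Effective surcharge at the founding depth q = γ·D_f = 17.5 × 2.7 = 47.25 kPa.
The water table coincides with the base, so in the self-weight term γ → γ' = 8.99 kN/m³.
q_ult = c·N_c·s_c + q·N_q + 0.5·γ·B·N_γ·s_γ
     = 9.1 × 42.2 × 1.3 + 47.25 × 29.4 + 0.5 × 8.99 × 1.84 × 31.1 × 0.8
     = 499.23 + 1389.1 + 205.78 = 2094.2 kPa.
q_net = 2094.2 − 47.25 = 2046.9 kPa.
q_all(net) = 2046.9 / 3.5 = 584.83 kPa.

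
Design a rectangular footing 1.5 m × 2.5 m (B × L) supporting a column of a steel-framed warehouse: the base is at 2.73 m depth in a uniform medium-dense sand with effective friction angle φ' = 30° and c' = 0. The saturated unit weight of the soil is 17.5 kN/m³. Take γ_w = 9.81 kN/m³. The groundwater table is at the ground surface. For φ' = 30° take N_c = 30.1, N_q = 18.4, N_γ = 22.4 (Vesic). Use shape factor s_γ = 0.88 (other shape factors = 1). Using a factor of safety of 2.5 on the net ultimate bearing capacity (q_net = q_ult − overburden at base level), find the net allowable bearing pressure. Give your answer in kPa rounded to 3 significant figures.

q_all(net) ≈ 192 kPa

Water table at ground surface, so effective unit weight γ' = 17.5 − 9.81 = 7.69 kN/m³ is used throughout; overburden q = 7.69 × 2.73 = 20.994 kPa; the same γ' applies in the ½γBN_γ term.
Surcharge term q·N_q = 20.994 × 18.4 = 386.28 kPa; self-weight term 0.5·γ·B·N_γ·s_γ = 0.5 × 7.69 × 1.5 × 22.4 × 0.88 = 113.69 kPa.
q_ult = 386.28 + 113.69 = 499.97 kPa.
q_net = 499.97 − 20.994 = 478.98 kPa.
q_all(net) = 478.98 / 2.5 = 191.59 kPa.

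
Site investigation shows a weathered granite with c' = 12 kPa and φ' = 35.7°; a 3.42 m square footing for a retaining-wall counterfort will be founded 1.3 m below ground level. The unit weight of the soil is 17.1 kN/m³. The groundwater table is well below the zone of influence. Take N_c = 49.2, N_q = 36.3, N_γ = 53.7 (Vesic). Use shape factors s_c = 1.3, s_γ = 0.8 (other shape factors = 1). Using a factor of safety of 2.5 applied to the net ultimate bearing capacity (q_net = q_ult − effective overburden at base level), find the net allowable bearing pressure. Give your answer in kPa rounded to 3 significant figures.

q_all(net) ≈ 1120 kPa

Overburden at base level: q = 17.1 × 1.3 = 22.23 kPa.
Cohesion term c·N_c·s_c = 12 × 49.2 × 1.3 = 767.52 kPa; surcharge term q·N_q = 22.23 × 36.3 = 806.95 kPa; self-weight term 0.5·γ·B·N_γ·s_γ = 0.5 × 17.1 × 3.42 × 53.7 × 0.8 = 1256.2 kPa.
q_ult = 767.52 + 806.95 + 1256.2 = 2830.7 kPa.
Net ultimate: q_net = 2830.7 − 22.23 = 2808.4 kPa.
q_all(net) = 2808.4 / 2.5 = 1123.4 kPa.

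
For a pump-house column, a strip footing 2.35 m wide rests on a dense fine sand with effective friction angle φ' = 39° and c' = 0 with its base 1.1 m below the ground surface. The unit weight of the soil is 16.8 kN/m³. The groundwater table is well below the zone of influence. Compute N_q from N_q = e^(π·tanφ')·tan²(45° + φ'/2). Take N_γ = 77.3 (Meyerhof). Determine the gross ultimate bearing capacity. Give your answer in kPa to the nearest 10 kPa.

tan39° = 0.8098, so N_q = e^(π×0.8098)·tan²(64.5°) = 12.731 × 4.395 = 55.96.
Effective surcharge at the founding depth q = γ·D_f = 16.8 × 1.1 = 18.48 kPa.
q_ult = q·N_q + 0.5·γ·B·N_γ
     = 18.48 × 55.957 + 0.5 × 16.8 × 2.35 × 77.3
     = 1034.1 + 1525.9 = 2560 kPa.

q_ult ≈ 2560 kPa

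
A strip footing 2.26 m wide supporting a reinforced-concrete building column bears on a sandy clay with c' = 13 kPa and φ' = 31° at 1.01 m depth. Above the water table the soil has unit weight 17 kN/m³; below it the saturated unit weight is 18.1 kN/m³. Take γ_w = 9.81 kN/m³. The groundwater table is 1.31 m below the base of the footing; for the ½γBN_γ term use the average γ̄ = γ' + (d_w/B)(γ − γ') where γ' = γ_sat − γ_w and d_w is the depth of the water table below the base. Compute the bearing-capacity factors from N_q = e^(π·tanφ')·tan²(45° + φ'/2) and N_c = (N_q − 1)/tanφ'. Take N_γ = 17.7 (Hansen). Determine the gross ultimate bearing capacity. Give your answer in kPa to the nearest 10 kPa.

tan31° = 0.6009, so N_q = e^(π×0.6009)·tan²(60.5°) = 6.604 × 3.124 = 20.63.
N_c = (20.63 − 1)/tan31° = 32.67.
Overburden at base level: q = 17 × 1.01 = 17.17 kPa.
The water table is 1.31 m below the base (< B = 2.26 m), so the ½γBN_γ term uses γ̄ = γ' + (d_w/B)(γ − γ') = 8.29 + (1.31/2.26)(17 − 8.29) = 13.339 kN/m³.
Cohesion term c·N_c = 13 × 32.671 = 424.72 kPa; surcharge term q·N_q = 17.17 × 20.631 = 354.23 kPa; self-weight term 0.5·γ·B·N_γ = 0.5 × 13.339 × 2.26 × 17.7 = 266.79 kPa.
q_ult = 424.72 + 354.23 + 266.79 = 1045.7 kPa.

q_ult ≈ 1050 kPa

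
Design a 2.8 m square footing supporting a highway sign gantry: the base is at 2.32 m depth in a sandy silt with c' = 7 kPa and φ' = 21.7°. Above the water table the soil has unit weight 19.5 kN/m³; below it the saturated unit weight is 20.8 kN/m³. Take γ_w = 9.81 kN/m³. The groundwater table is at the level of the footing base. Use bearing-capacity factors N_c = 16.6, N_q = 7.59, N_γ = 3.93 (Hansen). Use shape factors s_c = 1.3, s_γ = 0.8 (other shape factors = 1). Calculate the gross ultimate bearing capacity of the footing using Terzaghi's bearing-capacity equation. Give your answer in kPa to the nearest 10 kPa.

Overburden at base level: q = 19.5 × 2.32 = 45.24 kPa.
Below the base the soil is submerged, so the ½γBN_γ term uses γ' = 20.8 − 9.81 = 10.99 kN/m³.
Cohesion term c·N_c·s_c = 7 × 16.6 × 1.3 = 151.06 kPa; surcharge term q·N_q = 45.24 × 7.59 = 343.37 kPa; self-weight term 0.5·γ·B·N_γ·s_γ = 0.5 × 10.99 × 2.8 × 3.93 × 0.8 = 48.374 kPa.
q_ult = 151.06 + 343.37 + 48.374 = 542.81 kPa.

q_ult ≈ 540 kPa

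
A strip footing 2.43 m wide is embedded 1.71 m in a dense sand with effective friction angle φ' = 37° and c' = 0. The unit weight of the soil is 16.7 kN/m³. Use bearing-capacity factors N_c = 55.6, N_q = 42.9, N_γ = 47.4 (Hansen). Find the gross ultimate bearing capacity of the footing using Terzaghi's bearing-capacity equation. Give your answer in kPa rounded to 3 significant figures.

Overburden at base level: q = 16.7 × 1.71 = 28.557 kPa.
Surcharge term q·N_q = 28.557 × 42.9 = 1225.1 kPa; self-weight term 0.5·γ·B·N_γ = 0.5 × 16.7 × 2.43 × 47.4 = 961.77 kPa.
q_ult = 1225.1 + 961.77 = 2186.9 kPa.

q_ult ≈ 2190 kPa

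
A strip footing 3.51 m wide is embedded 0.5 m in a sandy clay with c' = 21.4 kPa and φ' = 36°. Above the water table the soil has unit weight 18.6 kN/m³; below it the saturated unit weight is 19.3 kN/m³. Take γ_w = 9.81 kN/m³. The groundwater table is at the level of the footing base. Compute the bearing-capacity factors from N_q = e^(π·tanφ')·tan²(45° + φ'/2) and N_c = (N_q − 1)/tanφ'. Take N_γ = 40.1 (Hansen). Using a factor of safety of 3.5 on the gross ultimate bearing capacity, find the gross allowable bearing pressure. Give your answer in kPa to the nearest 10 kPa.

N_q = e^(π·tan36°)·tan²(63°) = 37.75; N_c = (N_q − 1)/tanφ' = 50.59.
Overburden at base level: q = 18.6 × 0.5 = 9.3 kPa.
Below the base the soil is submerged, so the ½γBN_γ term uses γ' = 19.3 − 9.81 = 9.49 kN/m³.
Cohesion term c·N_c = 21.4 × 50.585 = 1082.5 kPa; surcharge term q·N_q = 9.3 × 37.752 = 351.1 kPa; self-weight term 0.5·γ·B·N_γ = 0.5 × 9.49 × 3.51 × 40.1 = 667.86 kPa.
q_ult = 1082.5 + 351.1 + 667.86 = 2101.5 kPa.
q_all = 2101.5 / 3.5 = 600.43 kPa.

q_all ≈ 600 kPa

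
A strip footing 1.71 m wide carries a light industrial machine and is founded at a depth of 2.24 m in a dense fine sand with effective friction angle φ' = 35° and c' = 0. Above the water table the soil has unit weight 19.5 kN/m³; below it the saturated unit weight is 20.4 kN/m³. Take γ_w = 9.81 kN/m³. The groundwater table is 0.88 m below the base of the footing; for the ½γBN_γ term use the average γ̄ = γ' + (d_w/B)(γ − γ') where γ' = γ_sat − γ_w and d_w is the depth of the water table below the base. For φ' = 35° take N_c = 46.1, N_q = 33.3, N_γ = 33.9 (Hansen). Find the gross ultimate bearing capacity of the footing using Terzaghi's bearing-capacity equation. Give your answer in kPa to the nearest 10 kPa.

Effective surcharge at the founding depth q = γ·D_f = 19.5 × 2.24 = 43.68 kPa.
With d_w = 0.88 m < B, γ̄ = 10.59 + (0.88/1.71) × (19.5 − 10.59) = 15.175 kN/m³.
q_ult = q·N_q + 0.5·γ·B·N_γ
     = 43.68 × 33.3 + 0.5 × 15.175 × 1.71 × 33.9
     = 1454.5 + 439.85 = 1894.4 kPa.

q_ult ≈ 1890 kPa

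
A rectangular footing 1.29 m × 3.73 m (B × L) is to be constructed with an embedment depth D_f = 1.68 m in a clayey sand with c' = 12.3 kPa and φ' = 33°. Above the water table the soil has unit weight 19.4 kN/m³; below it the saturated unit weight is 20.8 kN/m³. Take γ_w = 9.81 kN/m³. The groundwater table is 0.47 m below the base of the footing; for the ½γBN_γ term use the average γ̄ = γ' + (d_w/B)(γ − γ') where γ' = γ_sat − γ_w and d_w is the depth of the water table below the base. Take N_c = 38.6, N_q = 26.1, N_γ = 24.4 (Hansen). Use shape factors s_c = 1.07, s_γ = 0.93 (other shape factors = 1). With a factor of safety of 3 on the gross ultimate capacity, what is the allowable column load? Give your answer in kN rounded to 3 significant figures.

P_all ≈ 2510 kN

Effective surcharge at the founding depth q = γ·D_f = 19.4 × 1.68 = 32.592 kPa.
With d_w = 0.47 m < B, γ̄ = 10.99 + (0.47/1.29) × (19.4 − 10.99) = 14.054 kN/m³.
q_ult = c·N_c·s_c + q·N_q + 0.5·γ·B·N_γ·s_γ
     = 12.3 × 38.6 × 1.07 + 32.592 × 26.1 + 0.5 × 14.054 × 1.29 × 24.4 × 0.93
     = 508.01 + 850.65 + 205.7 = 1564.4 kPa.
Gross allowable pressure q_all = 1564.4 / 3 = 521.46 kPa.
Footing area = 4.8117 m², so allowable column load = 521.46 × 4.8117 = 2509.1 kN.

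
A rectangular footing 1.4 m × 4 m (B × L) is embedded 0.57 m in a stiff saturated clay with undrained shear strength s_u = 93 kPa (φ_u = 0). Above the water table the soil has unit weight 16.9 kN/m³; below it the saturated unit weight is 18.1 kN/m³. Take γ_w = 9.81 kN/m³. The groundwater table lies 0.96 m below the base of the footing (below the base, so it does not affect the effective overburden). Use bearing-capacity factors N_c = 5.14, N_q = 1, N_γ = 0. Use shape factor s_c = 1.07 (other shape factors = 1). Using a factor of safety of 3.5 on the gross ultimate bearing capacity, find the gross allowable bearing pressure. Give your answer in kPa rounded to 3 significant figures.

q_all ≈ 149 kPa

Overburden at base level: q = 16.9 × 0.57 = 9.633 kPa.
Cohesion term c·N_c·s_c = 93 × 5.14 × 1.07 = 511.48 kPa; surcharge term q·N_q = 9.633 × 1 = 9.633 kPa.
q_ult = 511.48 + 9.633 = 521.11 kPa.
q_all = 521.11 / 3.5 = 148.89 kPa.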